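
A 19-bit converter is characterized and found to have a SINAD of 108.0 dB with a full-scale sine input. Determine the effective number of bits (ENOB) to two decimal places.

17.65 bits

ENOB = (SINAD − 1.76) / 6.02 = (108.0 − 1.76)/6.02 = 17.648.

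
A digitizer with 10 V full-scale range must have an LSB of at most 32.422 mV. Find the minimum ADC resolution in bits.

9 bits

Number of steps required ≥ 10 V / 32.422 mV = 308.43.
Need 2^N ≥ 308.43; 2^8 = 256, 2^9 = 512.
Minimum N = 9.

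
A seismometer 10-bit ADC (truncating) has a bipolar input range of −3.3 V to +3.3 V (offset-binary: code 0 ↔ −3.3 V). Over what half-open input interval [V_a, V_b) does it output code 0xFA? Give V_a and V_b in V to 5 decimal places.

LSB = 6.6/2^10 = 6.445 mV.
Code 0xFA = 250 decimal.
V_a = V_low + 250·LSB = -1.68867 V; V_b = V_low + 251·LSB = -1.68223 V.

[-1.68867 V, -1.68223 V)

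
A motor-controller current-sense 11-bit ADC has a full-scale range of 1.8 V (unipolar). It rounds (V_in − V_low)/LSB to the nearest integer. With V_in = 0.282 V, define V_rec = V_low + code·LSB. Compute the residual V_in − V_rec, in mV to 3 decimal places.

One LSB is 1.8 V / 2048 = 0.879 mV.
(V_in − V_low)/LSB = (0.282 − 0)/0.000878906 = 320.8533 → code 321 (round).
Code 321 maps back to 0 + 321×0.000878906 V = 0.28212891 V.
V_in − V_rec = -0.000128906 V = -0.129 mV.

-0.129 mV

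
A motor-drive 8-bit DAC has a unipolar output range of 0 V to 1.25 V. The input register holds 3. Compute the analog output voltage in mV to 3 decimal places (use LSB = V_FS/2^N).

14.648 mV

LSB = 1.25 V / 2^8 = 4.883 mV.
V_out = 0 + 3 × 0.00488281 V = 0.0146484 V.
= 14.648 mV.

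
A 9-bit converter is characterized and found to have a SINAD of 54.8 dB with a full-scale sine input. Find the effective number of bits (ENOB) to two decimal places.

8.81 bits

ENOB = (SINAD − 1.76) / 6.02 = (54.8 − 1.76)/6.02 = 8.811.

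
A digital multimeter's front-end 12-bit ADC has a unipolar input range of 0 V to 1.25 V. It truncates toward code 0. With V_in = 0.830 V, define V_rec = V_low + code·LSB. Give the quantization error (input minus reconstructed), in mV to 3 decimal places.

Step size: 1.25 V ÷ 2^12 = 305.18 µV.
Scaled input = 2719.7440 LSBs, so code = 2719.
V_rec = 0 + 2719·0.000305176 = 0.82977295 V.
V_in − V_rec = 0.000227051 V = 0.227 mV.

0.227 mV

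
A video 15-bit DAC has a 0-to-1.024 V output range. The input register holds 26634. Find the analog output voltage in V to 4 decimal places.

LSB = 1.024 V / 2^15 = 31.25 µV.
V_out = 0 + 26634 × 3.125e-05 V = 0.832313 V.

0.8323 V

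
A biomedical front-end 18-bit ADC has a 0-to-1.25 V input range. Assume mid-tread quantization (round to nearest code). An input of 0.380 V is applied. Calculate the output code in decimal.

code 79692

Full-scale span = 1.25 V; LSB = 1.25/2^18 = 4.77 µV.
(V_in − V_low)/LSB = (0.380 − 0) / 4.76837e-06 = 79691.776.
Round → code 79692.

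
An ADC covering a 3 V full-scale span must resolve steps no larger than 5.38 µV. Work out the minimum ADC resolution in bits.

Number of steps required ≥ 3 V / 5.38 µV = 557620.82.
Need 2^N ≥ 557620.82; 2^19 = 524288, 2^20 = 1048576.
Minimum N = 20.

20 bits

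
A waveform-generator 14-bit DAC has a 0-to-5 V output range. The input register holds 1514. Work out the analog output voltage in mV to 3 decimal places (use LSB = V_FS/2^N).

462.036 mV

LSB = 5 V / 2^14 = 305.18 µV.
V_out = 0 + 1514 × 0.000305176 V = 0.462036 V.
= 462.036 mV.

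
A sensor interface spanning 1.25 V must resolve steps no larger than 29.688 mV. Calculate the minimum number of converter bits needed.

Number of steps required ≥ 1.25 V / 29.688 mV = 42.10.
Need 2^N ≥ 42.10; 2^5 = 32, 2^6 = 64.
Minimum N = 6.

6 bits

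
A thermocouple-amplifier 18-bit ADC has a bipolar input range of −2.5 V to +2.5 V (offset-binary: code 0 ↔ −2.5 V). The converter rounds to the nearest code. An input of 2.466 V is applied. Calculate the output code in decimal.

Full-scale span = 5 V; LSB = 5/2^18 = 19.07 µV.
(V_in − V_low)/LSB = (2.466 − (−2.5)) / 1.90735e-05 = 260361.421.
So the output code is 260361.

code 260361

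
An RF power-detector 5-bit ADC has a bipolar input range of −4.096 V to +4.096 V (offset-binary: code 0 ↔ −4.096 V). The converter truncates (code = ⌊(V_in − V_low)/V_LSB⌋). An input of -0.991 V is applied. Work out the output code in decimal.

With 32 levels over 8.192 V, one step is 256.000 mV.
Input sits at 12.129 steps above V_low.
Floor → code 12.

code 12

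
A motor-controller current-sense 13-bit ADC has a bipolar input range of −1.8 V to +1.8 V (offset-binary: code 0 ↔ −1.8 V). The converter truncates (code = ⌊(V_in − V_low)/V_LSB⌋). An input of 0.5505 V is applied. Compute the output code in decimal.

Full-scale span = 3.6 V; LSB = 3.6/2^13 = 439.45 µV.
(V_in − V_low)/LSB = (0.5505 − (−1.8)) / 0.000439453 = 5348.693.
Floor → code 5348.

code 5348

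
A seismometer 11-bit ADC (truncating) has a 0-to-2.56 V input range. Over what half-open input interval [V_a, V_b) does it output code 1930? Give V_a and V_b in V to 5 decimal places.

[2.41250 V, 2.41375 V)

LSB = 2.56/2^11 = 1.250 mV.
V_a = V_low + 1930·LSB = 2.4125 V; V_b = V_low + 1931·LSB = 2.41375 V.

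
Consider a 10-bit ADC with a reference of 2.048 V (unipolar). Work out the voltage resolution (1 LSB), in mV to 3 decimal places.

2.000 mV

Full-scale span = 2.048 V.
LSB = 2.048 / 2^10 = 2.048 / 1024 = 0.002 V = 2.000 mV.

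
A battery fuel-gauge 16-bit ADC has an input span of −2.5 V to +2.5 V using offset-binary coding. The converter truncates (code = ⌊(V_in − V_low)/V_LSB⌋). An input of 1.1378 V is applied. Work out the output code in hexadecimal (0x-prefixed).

LSB = 5 V / 65536 = 76.29 µV.
(1.1378 − (−2.5)) / 7.62939e-05 = 47681.372 LSBs.
So the output code is 47681.
In hexadecimal (0x-prefixed): 0xBA41.

code 0xBA41 (decimal 47681)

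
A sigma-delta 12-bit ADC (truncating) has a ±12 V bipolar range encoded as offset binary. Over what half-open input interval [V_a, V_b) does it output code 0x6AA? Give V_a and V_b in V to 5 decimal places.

[-2.00391 V, -1.99805 V)

LSB = 24/2^12 = 5.859 mV.
Code 0x6AA = 1706 decimal.
V_a = V_low + 1706·LSB = -2.00391 V; V_b = V_low + 1707·LSB = -1.99805 V.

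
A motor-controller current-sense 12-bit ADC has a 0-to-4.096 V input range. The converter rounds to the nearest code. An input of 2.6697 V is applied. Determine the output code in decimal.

code 2670

Full-scale span = 4.096 V; LSB = 4.096/2^12 = 1.000 mV.
Input sits at 2669.700 steps above V_low.
round(2669.700) = 2670.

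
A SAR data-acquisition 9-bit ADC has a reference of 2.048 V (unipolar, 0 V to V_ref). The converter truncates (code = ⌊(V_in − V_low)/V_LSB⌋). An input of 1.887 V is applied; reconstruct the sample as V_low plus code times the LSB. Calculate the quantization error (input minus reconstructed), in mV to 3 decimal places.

3.000 mV

LSB = 2.048/2^9 = 4.000 mV.
(1.887 − 0)/0.004 = 471.7500; ⌊·⌋ gives code 471.
Reconstructed: 1.884 V.
Difference: 0.003 V → 3.000 mV.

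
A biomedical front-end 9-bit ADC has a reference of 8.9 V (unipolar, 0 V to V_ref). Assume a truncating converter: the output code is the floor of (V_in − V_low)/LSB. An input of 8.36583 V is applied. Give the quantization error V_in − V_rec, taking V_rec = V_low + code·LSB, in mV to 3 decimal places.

4.697 mV

Step size: 8.9 V ÷ 2^9 = 17.383 mV.
(8.36583 − 0)/0.0173828 = 481.2702; ⌊·⌋ gives code 481.
Reconstructed: 8.3611328 V.
Difference: 0.00469719 V → 4.697 mV.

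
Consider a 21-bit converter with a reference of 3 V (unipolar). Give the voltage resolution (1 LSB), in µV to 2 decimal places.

1.43 µV

Full-scale span = 3 V.
LSB = 3 / 2^21 = 3 / 2097152 = 1.43051e-06 V = 1.43 µV.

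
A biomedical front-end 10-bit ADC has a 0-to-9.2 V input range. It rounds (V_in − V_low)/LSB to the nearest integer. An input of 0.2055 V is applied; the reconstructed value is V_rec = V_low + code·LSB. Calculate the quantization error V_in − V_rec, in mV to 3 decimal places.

-1.141 mV

LSB = 9.2/2^10 = 8.984 mV.
(0.2055 − 0)/0.00898437 = 22.8730; round gives code 23.
Code 23 maps back to 0 + 23×0.00898437 V = 0.20664062 V.
Difference: -0.00114062 V → -1.141 mV.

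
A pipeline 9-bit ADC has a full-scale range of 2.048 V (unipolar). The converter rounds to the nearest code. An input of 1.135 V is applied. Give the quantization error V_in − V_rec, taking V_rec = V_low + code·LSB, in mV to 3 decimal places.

-1.000 mV

Step size: 2.048 V ÷ 2^9 = 4.000 mV.
(V_in − V_low)/LSB = (1.135 − 0)/0.004 = 283.7500 → code 284 (round).
V_rec = 0 + 284·0.004 = 1.136 V.
Error = 1.135 − 1.136 = -0.001 V = -1.000 mV.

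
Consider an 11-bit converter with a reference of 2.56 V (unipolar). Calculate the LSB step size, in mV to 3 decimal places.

Full-scale span = 2.56 V.
LSB = 2.56 / 2^11 = 2.56 / 2048 = 0.00125 V = 1.250 mV.

1.250 mV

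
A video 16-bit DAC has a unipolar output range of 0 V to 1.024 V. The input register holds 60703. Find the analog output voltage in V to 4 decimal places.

0.9485 V

LSB = 1.024 V / 2^16 = 15.62 µV.
V_out = 0 + 60703 × 1.5625e-05 V = 0.948484 V.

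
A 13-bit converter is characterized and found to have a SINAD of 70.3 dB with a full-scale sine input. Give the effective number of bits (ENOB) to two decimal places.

ENOB = (SINAD − 1.76) / 6.02 = (70.3 − 1.76)/6.02 = 11.385.

11.39 bits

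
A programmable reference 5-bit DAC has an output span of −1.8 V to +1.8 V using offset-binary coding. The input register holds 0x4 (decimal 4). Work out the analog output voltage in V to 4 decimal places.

LSB = 3.6 V / 2^5 = 112.500 mV.
Code 0x4 = 4 decimal.
V_out = (−1.8) + 4 × 0.1125 V = -1.35 V.

-1.3500 V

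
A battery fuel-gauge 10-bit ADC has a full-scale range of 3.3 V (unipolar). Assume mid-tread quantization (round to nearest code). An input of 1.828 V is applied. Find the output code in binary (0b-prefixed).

code 0b1000110111 (decimal 567)

With 1024 levels over 3.3 V, one step is 3.223 mV.
(V_in − V_low)/LSB = (1.828 − 0) / 0.00322266 = 567.234.
So the output code is 567.
In binary (0b-prefixed): 0b1000110111.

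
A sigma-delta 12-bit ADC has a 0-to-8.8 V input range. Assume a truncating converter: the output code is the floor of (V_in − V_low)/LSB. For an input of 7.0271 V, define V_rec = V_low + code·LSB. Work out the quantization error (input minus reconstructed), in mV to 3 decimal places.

1.709 mV

Step size: 8.8 V ÷ 2^12 = 2.148 mV.
Scaled input = 3270.7956 LSBs, so code = 3270.
Reconstructed: 7.0253906 V.
Error = 7.0271 − 7.0253906 = 0.00170937 V = 1.709 mV.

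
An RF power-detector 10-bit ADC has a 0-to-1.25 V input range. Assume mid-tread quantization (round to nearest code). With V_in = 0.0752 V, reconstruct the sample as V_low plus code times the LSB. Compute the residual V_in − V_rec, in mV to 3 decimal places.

-0.484 mV

Step size: 1.25 V ÷ 2^10 = 1.221 mV.
(0.0752 − 0)/0.0012207 = 61.6038; round gives code 62.
Reconstructed: 0.075683594 V.
Difference: -0.000483594 V → -0.484 mV.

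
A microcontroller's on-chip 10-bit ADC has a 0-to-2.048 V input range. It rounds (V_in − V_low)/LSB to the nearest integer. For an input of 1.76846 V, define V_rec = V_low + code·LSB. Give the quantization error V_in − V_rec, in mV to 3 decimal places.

One LSB is 2.048 V / 1024 = 2.000 mV.
Scaled input = 884.2300 LSBs, so code = 884.
Reconstructed: 1.768 V.
V_in − V_rec = 0.00046 V = 0.460 mV.

0.460 mV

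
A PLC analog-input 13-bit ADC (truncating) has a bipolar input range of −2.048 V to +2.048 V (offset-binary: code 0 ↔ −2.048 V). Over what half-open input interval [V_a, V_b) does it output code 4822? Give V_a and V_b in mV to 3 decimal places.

LSB = 4.096/2^13 = 0.500 mV.
V_a = V_low + 4822·LSB = 0.363 V; V_b = V_low + 4823·LSB = 0.3635 V.

[363.000 mV, 363.500 mV)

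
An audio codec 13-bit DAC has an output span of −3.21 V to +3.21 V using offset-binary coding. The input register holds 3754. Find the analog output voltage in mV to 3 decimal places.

-268.022 mV

LSB = 6.42 V / 2^13 = 0.784 mV.
V_out = (−3.21) + 3754 × 0.000783691 V = -0.268022 V.
= -268.022 mV.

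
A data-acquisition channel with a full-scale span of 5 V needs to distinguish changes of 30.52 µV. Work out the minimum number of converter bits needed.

Number of steps required ≥ 5 V / 30.52 µV = 163827.00.
Need 2^N ≥ 163827.00; 2^17 = 131072, 2^18 = 262144.
Minimum N = 18.

18 bits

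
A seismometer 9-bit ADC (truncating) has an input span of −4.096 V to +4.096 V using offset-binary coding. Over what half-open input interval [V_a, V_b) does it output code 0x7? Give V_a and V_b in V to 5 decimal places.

LSB = 8.192/2^9 = 16.000 mV.
Code 0x7 = 7 decimal.
V_a = V_low + 7·LSB = -3.984 V; V_b = V_low + 8·LSB = -3.968 V.

[-3.98400 V, -3.96800 V)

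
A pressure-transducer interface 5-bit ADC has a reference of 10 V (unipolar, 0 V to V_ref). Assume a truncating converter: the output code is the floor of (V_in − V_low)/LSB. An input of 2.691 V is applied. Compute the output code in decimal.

Full-scale span = 10 V; LSB = 10/2^5 = 312.500 mV.
Input sits at 8.611 steps above V_low.
⌊·⌋(8.611) = 8.

code 8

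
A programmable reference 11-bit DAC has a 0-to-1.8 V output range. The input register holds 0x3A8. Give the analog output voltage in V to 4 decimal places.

LSB = 1.8 V / 2^11 = 0.879 mV.
Code 0x3A8 = 936 decimal.
V_out = 0 + 936 × 0.000878906 V = 0.822656 V.

0.8227 V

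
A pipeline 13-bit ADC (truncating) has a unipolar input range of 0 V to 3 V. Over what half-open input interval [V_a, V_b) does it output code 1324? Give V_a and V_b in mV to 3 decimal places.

[484.863 mV, 485.229 mV)

LSB = 3/2^13 = 366.21 µV.
V_a = V_low + 1324·LSB = 0.484863 V; V_b = V_low + 1325·LSB = 0.485229 V.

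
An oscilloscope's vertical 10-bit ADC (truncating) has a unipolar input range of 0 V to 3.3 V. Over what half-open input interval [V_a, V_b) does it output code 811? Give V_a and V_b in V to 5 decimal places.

[2.61357 V, 2.61680 V)

LSB = 3.3/2^10 = 3.223 mV.
V_a = V_low + 811·LSB = 2.61357 V; V_b = V_low + 812·LSB = 2.6168 V.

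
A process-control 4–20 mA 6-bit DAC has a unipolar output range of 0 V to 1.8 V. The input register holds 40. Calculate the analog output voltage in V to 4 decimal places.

LSB = 1.8 V / 2^6 = 28.125 mV.
V_out = 0 + 40 × 0.028125 V = 1.125 V.

1.1250 V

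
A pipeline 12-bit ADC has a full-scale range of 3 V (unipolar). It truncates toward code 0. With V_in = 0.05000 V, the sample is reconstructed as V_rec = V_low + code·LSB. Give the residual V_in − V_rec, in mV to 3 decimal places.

0.195 mV

One LSB is 3 V / 4096 = 0.732 mV.
Scaled input = 68.2667 LSBs, so code = 68.
V_rec = 0 + 68·0.000732422 = 0.049804688 V.
Difference: 0.000195313 V → 0.195 mV.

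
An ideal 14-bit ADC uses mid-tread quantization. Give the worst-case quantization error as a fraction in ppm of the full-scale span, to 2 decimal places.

Rounding → worst-case error = ½ LSB = V_FS/2^15, so 1e+06/32768 = 30.5176 ppm of full scale.

30.52 ppm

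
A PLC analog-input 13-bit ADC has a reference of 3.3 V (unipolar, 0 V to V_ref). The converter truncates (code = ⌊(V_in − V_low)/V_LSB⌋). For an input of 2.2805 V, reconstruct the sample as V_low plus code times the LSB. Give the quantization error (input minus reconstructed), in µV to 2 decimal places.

Step size: 3.3 V ÷ 2^13 = 402.83 µV.
Scaled input = 5661.1685 LSBs, so code = 5661.
V_rec = 0 + 5661·0.000402832 = 2.2804321 V.
V_in − V_rec = 6.78711e-05 V = 67.87 µV.

67.87 µV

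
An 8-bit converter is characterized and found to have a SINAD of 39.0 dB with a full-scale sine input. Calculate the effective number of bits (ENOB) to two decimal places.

ENOB = (SINAD − 1.76) / 6.02 = (39.0 − 1.76)/6.02 = 6.186.

6.19 bits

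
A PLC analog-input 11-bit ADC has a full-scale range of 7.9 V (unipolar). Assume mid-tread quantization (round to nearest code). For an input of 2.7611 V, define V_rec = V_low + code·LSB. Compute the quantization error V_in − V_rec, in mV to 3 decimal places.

-0.814 mV

LSB = 7.9/2^11 = 3.857 mV.
(V_in − V_low)/LSB = (2.7611 − 0)/0.00385742 = 715.7890 → code 716 (round).
V_rec = 0 + 716·0.00385742 = 2.7619141 V.
Error = 2.7611 − 2.7619141 = -0.000814063 V = -0.814 mV.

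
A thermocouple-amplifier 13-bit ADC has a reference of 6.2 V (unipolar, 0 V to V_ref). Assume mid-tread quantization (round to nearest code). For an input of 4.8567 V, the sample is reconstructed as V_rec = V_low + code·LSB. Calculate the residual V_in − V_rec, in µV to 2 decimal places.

83.79 µV

One LSB is 6.2 V / 8192 = 0.757 mV.
(V_in − V_low)/LSB = (4.8567 − 0)/0.000756836 = 6417.1107 → code 6417 (round).
Reconstructed: 4.8566162 V.
V_in − V_rec = 8.37891e-05 V = 83.79 µV.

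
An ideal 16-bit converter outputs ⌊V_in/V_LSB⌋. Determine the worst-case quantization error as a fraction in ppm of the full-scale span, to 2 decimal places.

Truncating → worst-case error = 1 LSB = V_FS/2^16, so 1e+06/65536 = 15.2588 ppm of full scale.

15.26 ppm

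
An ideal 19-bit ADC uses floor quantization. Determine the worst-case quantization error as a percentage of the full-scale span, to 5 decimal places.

Truncating → worst-case error = 1 LSB = V_FS/2^19, so 100/524288 = 0.000190735 % of full scale.

0.00019 %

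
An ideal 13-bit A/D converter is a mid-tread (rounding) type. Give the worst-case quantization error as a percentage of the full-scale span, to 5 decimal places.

Rounding → worst-case error = ½ LSB = V_FS/2^14, so 100/16384 = 0.00610352 % of full scale.

0.00610 %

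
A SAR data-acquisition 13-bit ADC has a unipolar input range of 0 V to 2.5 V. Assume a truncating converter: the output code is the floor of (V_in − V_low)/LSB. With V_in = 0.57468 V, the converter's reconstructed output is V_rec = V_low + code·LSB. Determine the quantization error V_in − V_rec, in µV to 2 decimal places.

One LSB is 2.5 V / 8192 = 305.18 µV.
(0.57468 − 0)/0.000305176 = 1883.1114; ⌊·⌋ gives code 1883.
V_rec = 0 + 1883·0.000305176 = 0.574646 V.
Error = 0.57468 − 0.574646 = 3.40039e-05 V = 34.00 µV.

34.00 µV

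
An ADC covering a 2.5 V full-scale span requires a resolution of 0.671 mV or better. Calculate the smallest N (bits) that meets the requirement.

12 bits

Number of steps required ≥ 2.5 V / 0.671 mV = 3725.78.
Need 2^N ≥ 3725.78; 2^11 = 2048, 2^12 = 4096.
Minimum N = 12.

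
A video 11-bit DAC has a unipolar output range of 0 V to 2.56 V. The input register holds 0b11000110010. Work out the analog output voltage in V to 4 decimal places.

LSB = 2.56 V / 2^11 = 1.250 mV.
Code 0b11000110010 = 1586 decimal.
V_out = 0 + 1586 × 0.00125 V = 1.9825 V.

1.9825 V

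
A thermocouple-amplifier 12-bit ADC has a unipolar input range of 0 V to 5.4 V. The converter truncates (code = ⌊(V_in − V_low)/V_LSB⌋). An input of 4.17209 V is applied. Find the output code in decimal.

code 3164

Full-scale span = 5.4 V; LSB = 5.4/2^12 = 1.318 mV.
(V_in − V_low)/LSB = (4.17209 − 0) / 0.00131836 = 3164.608.
So the output code is 3164.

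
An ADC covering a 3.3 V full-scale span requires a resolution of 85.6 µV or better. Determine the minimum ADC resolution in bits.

Number of steps required ≥ 3.3 V / 85.6 µV = 38551.40.
Need 2^N ≥ 38551.40; 2^15 = 32768, 2^16 = 65536.
Minimum N = 16.

16 bits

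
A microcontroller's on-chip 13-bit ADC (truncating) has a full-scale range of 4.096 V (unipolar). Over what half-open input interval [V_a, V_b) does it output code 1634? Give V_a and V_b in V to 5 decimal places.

[0.81700 V, 0.81750 V)

LSB = 4.096/2^13 = 0.500 mV.
V_a = V_low + 1634·LSB = 0.817 V; V_b = V_low + 1635·LSB = 0.8175 V.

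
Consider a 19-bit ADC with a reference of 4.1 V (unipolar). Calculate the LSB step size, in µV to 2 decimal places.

Full-scale span = 4.1 V.
LSB = 4.1 / 2^19 = 4.1 / 524288 = 7.82013e-06 V = 7.82 µV.

7.82 µV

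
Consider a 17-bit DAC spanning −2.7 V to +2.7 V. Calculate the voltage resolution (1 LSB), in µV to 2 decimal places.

41.20 µV

Full-scale span = 5.4 V.
LSB = 5.4 / 2^17 = 5.4 / 131072 = 4.11987e-05 V = 41.20 µV.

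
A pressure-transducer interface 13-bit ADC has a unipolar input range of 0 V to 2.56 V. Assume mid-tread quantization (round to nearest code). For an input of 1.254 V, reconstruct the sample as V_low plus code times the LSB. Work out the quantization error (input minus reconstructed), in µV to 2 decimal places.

-62.50 µV

LSB = 2.56/2^13 = 312.50 µV.
(1.254 − 0)/0.0003125 = 4012.8000; round gives code 4013.
Reconstructed: 1.2540625 V.
Difference: -6.25e-05 V → -62.50 µV.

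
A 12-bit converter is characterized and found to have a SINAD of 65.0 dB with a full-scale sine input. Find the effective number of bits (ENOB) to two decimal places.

10.50 bits

ENOB = (SINAD − 1.76) / 6.02 = (65.0 − 1.76)/6.02 = 10.505.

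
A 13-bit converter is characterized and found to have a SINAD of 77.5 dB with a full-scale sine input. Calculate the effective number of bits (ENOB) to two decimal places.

ENOB = (SINAD − 1.76) / 6.02 = (77.5 − 1.76)/6.02 = 12.581.

12.58 bits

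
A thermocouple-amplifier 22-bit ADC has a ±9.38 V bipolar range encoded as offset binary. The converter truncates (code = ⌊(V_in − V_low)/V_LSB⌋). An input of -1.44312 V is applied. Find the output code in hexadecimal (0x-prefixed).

With 4194304 levels over 18.76 V, one step is 4.47 µV.
Input sits at 1774503.600 steps above V_low.
Floor → code 1774503.
In hexadecimal (0x-prefixed): 0x1B13A7.

code 0x1B13A7 (decimal 1774503)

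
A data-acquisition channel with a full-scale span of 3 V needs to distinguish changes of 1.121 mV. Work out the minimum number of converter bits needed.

12 bits

Number of steps required ≥ 3 V / 1.121 mV = 2676.18.
Need 2^N ≥ 2676.18; 2^11 = 2048, 2^12 = 4096.
Minimum N = 12.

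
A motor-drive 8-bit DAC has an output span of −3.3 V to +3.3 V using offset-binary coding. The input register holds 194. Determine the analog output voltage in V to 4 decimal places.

LSB = 6.6 V / 2^8 = 25.781 mV.
V_out = (−3.3) + 194 × 0.0257812 V = 1.70156 V.

1.7016 V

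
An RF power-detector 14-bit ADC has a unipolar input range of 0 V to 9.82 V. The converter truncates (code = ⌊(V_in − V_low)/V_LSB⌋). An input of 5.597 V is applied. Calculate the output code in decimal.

LSB = 9.82 V / 16384 = 0.599 mV.
(V_in − V_low)/LSB = (5.597 − 0) / 0.000599365 = 9338.213.
So the output code is 9338.

code 9338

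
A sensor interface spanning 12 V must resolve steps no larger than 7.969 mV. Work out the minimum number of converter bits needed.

Number of steps required ≥ 12 V / 7.969 mV = 1505.84.
Need 2^N ≥ 1505.84; 2^10 = 1024, 2^11 = 2048.
Minimum N = 11.

11 bits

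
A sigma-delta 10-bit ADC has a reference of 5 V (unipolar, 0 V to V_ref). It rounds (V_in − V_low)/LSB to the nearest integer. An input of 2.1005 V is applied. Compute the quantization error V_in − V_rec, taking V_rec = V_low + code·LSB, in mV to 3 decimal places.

0.891 mV

LSB = 5/2^10 = 4.883 mV.
Scaled input = 430.1824 LSBs, so code = 430.
Code 430 maps back to 0 + 430×0.00488281 V = 2.0996094 V.
Difference: 0.000890625 V → 0.891 mV.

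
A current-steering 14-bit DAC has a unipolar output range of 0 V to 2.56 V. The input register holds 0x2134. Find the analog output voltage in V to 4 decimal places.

1.3281 V

LSB = 2.56 V / 2^14 = 156.25 µV.
Code 0x2134 = 8500 decimal.
V_out = 0 + 8500 × 0.00015625 V = 1.32812 V.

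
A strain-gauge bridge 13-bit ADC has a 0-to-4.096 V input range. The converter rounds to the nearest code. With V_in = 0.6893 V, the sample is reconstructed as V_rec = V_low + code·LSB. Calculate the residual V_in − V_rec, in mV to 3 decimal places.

-0.200 mV

One LSB is 4.096 V / 8192 = 0.500 mV.
(V_in − V_low)/LSB = (0.6893 − 0)/0.0005 = 1378.6000 → code 1379 (round).
Reconstructed: 0.6895 V.
Difference: -0.0002 V → -0.200 mV.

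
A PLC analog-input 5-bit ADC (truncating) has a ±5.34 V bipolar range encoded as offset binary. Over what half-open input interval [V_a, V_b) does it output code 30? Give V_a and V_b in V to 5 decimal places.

[4.67250 V, 5.00625 V)

LSB = 10.68/2^5 = 333.750 mV.
V_a = V_low + 30·LSB = 4.6725 V; V_b = V_low + 31·LSB = 5.00625 V.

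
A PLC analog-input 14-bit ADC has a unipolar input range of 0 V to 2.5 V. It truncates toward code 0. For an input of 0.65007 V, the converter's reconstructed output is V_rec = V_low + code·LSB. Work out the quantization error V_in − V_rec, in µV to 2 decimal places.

45.59 µV

One LSB is 2.5 V / 16384 = 152.59 µV.
(0.65007 − 0)/0.000152588 = 4260.2988; ⌊·⌋ gives code 4260.
V_rec = 0 + 4260·0.000152588 = 0.65002441 V.
V_in − V_rec = 4.55859e-05 V = 45.59 µV.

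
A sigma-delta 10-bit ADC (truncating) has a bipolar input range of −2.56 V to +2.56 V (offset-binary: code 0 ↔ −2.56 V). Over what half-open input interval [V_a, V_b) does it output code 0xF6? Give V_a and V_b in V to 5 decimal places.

[-1.33000 V, -1.32500 V)

LSB = 5.12/2^10 = 5.000 mV.
Code 0xF6 = 246 decimal.
V_a = V_low + 246·LSB = -1.33 V; V_b = V_low + 247·LSB = -1.325 V.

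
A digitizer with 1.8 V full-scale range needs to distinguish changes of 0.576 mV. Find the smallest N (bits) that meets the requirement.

12 bits

Number of steps required ≥ 1.8 V / 0.576 mV = 3125.00.
Need 2^N ≥ 3125.00; 2^11 = 2048, 2^12 = 4096.
Minimum N = 12.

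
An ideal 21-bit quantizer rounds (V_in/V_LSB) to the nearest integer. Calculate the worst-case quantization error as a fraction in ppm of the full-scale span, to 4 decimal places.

0.2384 ppm

Rounding → worst-case error = ½ LSB = V_FS/2^22, so 1e+06/4194304 = 0.238419 ppm of full scale.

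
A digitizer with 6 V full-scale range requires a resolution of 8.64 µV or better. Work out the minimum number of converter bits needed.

Number of steps required ≥ 6 V / 8.64 µV = 694444.44.
Need 2^N ≥ 694444.44; 2^19 = 524288, 2^20 = 1048576.
Minimum N = 20.

20 bits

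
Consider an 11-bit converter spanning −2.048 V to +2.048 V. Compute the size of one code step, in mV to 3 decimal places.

Full-scale span = 4.096 V.
LSB = 4.096 / 2^11 = 4.096 / 2048 = 0.002 V = 2.000 mV.

2.000 mV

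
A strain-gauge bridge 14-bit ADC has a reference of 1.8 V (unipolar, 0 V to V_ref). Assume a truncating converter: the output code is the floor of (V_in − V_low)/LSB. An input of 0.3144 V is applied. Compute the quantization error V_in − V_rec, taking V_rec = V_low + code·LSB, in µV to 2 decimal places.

81.15 µV

LSB = 1.8/2^14 = 109.86 µV.
(0.3144 − 0)/0.000109863 = 2861.7387; ⌊·⌋ gives code 2861.
Reconstructed: 0.31431885 V.
V_in − V_rec = 8.11523e-05 V = 81.15 µV.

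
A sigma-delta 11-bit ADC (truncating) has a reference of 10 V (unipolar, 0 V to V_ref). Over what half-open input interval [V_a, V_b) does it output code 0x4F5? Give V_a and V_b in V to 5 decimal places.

[6.19629 V, 6.20117 V)

LSB = 10/2^11 = 4.883 mV.
Code 0x4F5 = 1269 decimal.
V_a = V_low + 1269·LSB = 6.19629 V; V_b = V_low + 1270·LSB = 6.20117 V.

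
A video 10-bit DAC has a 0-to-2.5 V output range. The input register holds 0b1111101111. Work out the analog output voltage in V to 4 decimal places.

LSB = 2.5 V / 2^10 = 2.441 mV.
Code 0b1111101111 = 1007 decimal.
V_out = 0 + 1007 × 0.00244141 V = 2.4585 V.

2.4585 V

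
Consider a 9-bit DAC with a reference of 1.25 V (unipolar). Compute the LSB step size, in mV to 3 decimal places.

Full-scale span = 1.25 V.
LSB = 1.25 / 2^9 = 1.25 / 512 = 0.00244141 V = 2.441 mV.

2.441 mV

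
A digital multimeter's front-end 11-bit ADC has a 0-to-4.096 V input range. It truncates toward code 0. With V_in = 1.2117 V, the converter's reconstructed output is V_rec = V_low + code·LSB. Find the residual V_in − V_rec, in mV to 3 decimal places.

Step size: 4.096 V ÷ 2^11 = 2.000 mV.
(1.2117 − 0)/0.002 = 605.8500; ⌊·⌋ gives code 605.
V_rec = 0 + 605·0.002 = 1.21 V.
V_in − V_rec = 0.0017 V = 1.700 mV.

1.700 mV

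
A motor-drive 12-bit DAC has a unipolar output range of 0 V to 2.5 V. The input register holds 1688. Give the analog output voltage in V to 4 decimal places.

LSB = 2.5 V / 2^12 = 0.610 mV.
V_out = 0 + 1688 × 0.000610352 V = 1.03027 V.

1.0303 V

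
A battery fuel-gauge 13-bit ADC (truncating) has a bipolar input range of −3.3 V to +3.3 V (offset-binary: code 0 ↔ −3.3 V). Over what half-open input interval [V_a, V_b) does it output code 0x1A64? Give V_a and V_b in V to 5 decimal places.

LSB = 6.6/2^13 = 0.806 mV.
Code 0x1A64 = 6756 decimal.
V_a = V_low + 6756·LSB = 2.14307 V; V_b = V_low + 6757·LSB = 2.14387 V.

[2.14307 V, 2.14387 V)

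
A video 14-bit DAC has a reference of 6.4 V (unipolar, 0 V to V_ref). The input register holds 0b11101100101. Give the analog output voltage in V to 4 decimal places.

LSB = 6.4 V / 2^14 = 390.62 µV.
Code 0b11101100101 = 1893 decimal.
V_out = 0 + 1893 × 0.000390625 V = 0.739453 V.

0.7395 V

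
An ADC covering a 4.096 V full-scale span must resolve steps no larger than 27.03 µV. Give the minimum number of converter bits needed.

Number of steps required ≥ 4.096 V / 27.03 µV = 151535.33.
Need 2^N ≥ 151535.33; 2^17 = 131072, 2^18 = 262144.
Minimum N = 18.

18 bits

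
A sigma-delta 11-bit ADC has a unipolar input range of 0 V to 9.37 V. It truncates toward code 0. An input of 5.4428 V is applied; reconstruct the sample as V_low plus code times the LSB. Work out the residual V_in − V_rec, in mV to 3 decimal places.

LSB = 9.37/2^11 = 4.575 mV.
(5.4428 − 0)/0.0045752 = 1189.6323; ⌊·⌋ gives code 1189.
Code 1189 maps back to 0 + 1189×0.0045752 V = 5.4399072 V.
V_in − V_rec = 0.00289277 V = 2.893 mV.

2.893 mV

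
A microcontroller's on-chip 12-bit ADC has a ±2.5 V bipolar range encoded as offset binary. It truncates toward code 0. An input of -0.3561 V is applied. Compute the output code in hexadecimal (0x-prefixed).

code 0x6DC (decimal 1756)

LSB = 5 V / 4096 = 1.221 mV.
Input sits at 1756.283 steps above V_low.
⌊·⌋(1756.283) = 1756.
In hexadecimal (0x-prefixed): 0x6DC.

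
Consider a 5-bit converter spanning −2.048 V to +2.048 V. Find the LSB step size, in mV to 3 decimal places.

128.000 mV

Full-scale span = 4.096 V.
LSB = 4.096 / 2^5 = 4.096 / 32 = 0.128 V = 128.000 mV.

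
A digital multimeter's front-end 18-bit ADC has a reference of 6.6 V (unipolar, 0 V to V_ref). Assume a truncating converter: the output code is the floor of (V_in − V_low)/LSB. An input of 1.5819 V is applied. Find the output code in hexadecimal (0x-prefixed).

code 0xF56F (decimal 62831)

Full-scale span = 6.6 V; LSB = 6.6/2^18 = 25.18 µV.
Input sits at 62831.151 steps above V_low.
So the output code is 62831.
In hexadecimal (0x-prefixed): 0xF56F.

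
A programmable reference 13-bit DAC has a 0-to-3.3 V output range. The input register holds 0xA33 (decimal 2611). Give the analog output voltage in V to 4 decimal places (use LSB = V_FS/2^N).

LSB = 3.3 V / 2^13 = 402.83 µV.
Code 0xA33 = 2611 decimal.
V_out = 0 + 2611 × 0.000402832 V = 1.05179 V.

1.0518 V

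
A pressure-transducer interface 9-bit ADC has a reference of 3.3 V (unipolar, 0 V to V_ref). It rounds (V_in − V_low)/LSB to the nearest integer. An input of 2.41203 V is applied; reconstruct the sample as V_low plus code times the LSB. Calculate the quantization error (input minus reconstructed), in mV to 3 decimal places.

1.483 mV

LSB = 3.3/2^9 = 6.445 mV.
(V_in − V_low)/LSB = (2.41203 − 0)/0.00644531 = 374.2301 → code 374 (round).
Code 374 maps back to 0 + 374×0.00644531 V = 2.4105469 V.
Error = 2.41203 − 2.4105469 = 0.00148313 V = 1.483 mV.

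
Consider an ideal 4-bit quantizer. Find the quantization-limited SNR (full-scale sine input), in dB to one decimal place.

SNR ≈ 6.02·N + 1.76 dB = 6.02·4 + 1.76 = 25.84 dB.

25.8 dB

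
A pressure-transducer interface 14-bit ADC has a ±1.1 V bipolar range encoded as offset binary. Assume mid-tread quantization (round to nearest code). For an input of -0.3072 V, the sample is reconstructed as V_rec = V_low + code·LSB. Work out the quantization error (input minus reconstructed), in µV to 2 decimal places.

Step size: 2.2 V ÷ 2^14 = 134.28 µV.
Scaled input = 5904.1978 LSBs, so code = 5904.
Code 5904 maps back to (−1.1) + 5904×0.000134277 V = -0.30722656 V.
Error = -0.3072 − (−0.30722656) = 2.65625e-05 V = 26.56 µV.

26.56 µV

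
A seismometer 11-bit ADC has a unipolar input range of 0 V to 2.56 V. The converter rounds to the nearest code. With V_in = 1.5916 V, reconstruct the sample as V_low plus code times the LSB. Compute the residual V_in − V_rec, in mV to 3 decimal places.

0.350 mV

Step size: 2.56 V ÷ 2^11 = 1.250 mV.
(1.5916 − 0)/0.00125 = 1273.2800; round gives code 1273.
Code 1273 maps back to 0 + 1273×0.00125 V = 1.59125 V.
Difference: 0.00035 V → 0.350 mV.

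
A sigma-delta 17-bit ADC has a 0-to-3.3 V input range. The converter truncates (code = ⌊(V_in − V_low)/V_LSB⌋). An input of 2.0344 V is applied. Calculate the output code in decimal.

code 80803

Full-scale span = 3.3 V; LSB = 3.3/2^17 = 25.18 µV.
(2.0344 − 0) / 2.5177e-05 = 80803.902 LSBs.
So the output code is 80803.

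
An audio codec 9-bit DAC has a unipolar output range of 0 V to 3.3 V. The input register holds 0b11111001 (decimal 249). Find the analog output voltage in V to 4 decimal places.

1.6049 V

LSB = 3.3 V / 2^9 = 6.445 mV.
Code 0b11111001 = 249 decimal.
V_out = 0 + 249 × 0.00644531 V = 1.60488 V.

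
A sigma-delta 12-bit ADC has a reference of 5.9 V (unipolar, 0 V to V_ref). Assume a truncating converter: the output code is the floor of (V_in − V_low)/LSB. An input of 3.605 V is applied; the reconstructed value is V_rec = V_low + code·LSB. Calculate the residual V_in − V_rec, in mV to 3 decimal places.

LSB = 5.9/2^12 = 1.440 mV.
(3.605 − 0)/0.00144043 = 2502.7254; ⌊·⌋ gives code 2502.
Reconstructed: 3.6039551 V.
Difference: 0.00104492 V → 1.045 mV.

1.045 mV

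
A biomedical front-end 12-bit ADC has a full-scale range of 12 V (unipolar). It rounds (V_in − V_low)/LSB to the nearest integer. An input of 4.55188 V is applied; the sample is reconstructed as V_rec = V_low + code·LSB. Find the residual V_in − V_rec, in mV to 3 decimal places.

-0.854 mV

LSB = 12/2^12 = 2.930 mV.
(4.55188 − 0)/0.00292969 = 1553.7084; round gives code 1554.
Reconstructed: 4.5527344 V.
Difference: -0.000854375 V → -0.854 mV.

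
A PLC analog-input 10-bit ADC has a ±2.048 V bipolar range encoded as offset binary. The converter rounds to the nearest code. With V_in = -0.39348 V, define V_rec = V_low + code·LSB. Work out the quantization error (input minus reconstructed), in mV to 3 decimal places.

-1.480 mV

LSB = 4.096/2^10 = 4.000 mV.
Scaled input = 413.6300 LSBs, so code = 414.
Reconstructed: -0.392 V.
Difference: -0.00148 V → -1.480 mV.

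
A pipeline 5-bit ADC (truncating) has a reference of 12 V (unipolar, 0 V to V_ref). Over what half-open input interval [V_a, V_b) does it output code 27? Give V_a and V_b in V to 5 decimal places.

LSB = 12/2^5 = 375.000 mV.
V_a = V_low + 27·LSB = 10.125 V; V_b = V_low + 28·LSB = 10.5 V.

[10.12500 V, 10.50000 V)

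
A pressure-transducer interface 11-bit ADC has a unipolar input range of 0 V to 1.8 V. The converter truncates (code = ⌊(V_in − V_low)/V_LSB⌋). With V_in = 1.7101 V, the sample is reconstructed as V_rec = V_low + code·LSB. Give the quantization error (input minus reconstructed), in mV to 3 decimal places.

LSB = 1.8/2^11 = 0.879 mV.
(V_in − V_low)/LSB = (1.7101 − 0)/0.000878906 = 1945.7138 → code 1945 (floor).
V_rec = 0 + 1945·0.000878906 = 1.7094727 V.
Difference: 0.000627344 V → 0.627 mV.

0.627 mV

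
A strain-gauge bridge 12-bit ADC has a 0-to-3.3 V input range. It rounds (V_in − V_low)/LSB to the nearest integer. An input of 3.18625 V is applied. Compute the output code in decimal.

code 3955

Full-scale span = 3.3 V; LSB = 3.3/2^12 = 0.806 mV.
Input sits at 3954.812 steps above V_low.
round(3954.812) = 3955.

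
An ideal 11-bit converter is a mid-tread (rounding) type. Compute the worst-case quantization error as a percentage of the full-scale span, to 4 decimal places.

Rounding → worst-case error = ½ LSB = V_FS/2^12, so 100/4096 = 0.0244141 % of full scale.

0.0244 %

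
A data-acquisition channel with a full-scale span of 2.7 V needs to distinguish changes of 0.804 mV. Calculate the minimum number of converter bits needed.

12 bits

Number of steps required ≥ 2.7 V / 0.804 mV = 3358.21.
Need 2^N ≥ 3358.21; 2^11 = 2048, 2^12 = 4096.
Minimum N = 12.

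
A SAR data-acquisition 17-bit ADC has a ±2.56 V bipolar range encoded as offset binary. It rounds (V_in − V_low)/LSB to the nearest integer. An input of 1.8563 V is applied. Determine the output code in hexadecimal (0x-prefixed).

Full-scale span = 5.12 V; LSB = 5.12/2^17 = 39.06 µV.
(V_in − V_low)/LSB = (1.8563 − (−2.56)) / 3.90625e-05 = 113057.280.
round(113057.280) = 113057.
In hexadecimal (0x-prefixed): 0x1B9A1.

code 0x1B9A1 (decimal 113057)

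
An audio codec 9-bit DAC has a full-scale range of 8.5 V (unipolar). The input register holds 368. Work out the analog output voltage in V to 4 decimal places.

6.1094 V

LSB = 8.5 V / 2^9 = 16.602 mV.
V_out = 0 + 368 × 0.0166016 V = 6.10938 V.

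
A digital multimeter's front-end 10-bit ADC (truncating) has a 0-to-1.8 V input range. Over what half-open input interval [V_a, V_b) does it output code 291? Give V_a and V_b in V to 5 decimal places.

[0.51152 V, 0.51328 V)

LSB = 1.8/2^10 = 1.758 mV.
V_a = V_low + 291·LSB = 0.511523 V; V_b = V_low + 292·LSB = 0.513281 V.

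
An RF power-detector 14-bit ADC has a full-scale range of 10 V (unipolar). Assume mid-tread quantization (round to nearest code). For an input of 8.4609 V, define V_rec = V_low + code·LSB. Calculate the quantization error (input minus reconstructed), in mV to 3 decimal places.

0.207 mV

One LSB is 10 V / 16384 = 0.610 mV.
(8.4609 − 0)/0.000610352 = 13862.3386; round gives code 13862.
Reconstructed: 8.4606934 V.
Difference: 0.000206641 V → 0.207 mV.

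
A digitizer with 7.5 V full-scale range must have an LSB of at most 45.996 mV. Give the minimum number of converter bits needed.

8 bits

Number of steps required ≥ 7.5 V / 45.996 mV = 163.06.
Need 2^N ≥ 163.06; 2^7 = 128, 2^8 = 256.
Minimum N = 8.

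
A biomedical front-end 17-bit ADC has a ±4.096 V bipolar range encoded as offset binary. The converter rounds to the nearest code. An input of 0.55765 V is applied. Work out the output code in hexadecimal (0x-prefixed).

code 0x122DA (decimal 74458)

With 131072 levels over 8.192 V, one step is 62.50 µV.
(V_in − V_low)/LSB = (0.55765 − (−4.096)) / 6.25e-05 = 74458.400.
So the output code is 74458.
In hexadecimal (0x-prefixed): 0x122DA.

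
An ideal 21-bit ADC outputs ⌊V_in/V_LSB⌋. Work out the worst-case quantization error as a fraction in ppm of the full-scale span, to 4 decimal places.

Truncating → worst-case error = 1 LSB = V_FS/2^21, so 1e+06/2097152 = 0.476837 ppm of full scale.

0.4768 ppm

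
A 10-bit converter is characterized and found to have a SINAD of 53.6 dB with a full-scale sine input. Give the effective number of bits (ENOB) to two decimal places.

8.61 bits

ENOB = (SINAD − 1.76) / 6.02 = (53.6 − 1.76)/6.02 = 8.611.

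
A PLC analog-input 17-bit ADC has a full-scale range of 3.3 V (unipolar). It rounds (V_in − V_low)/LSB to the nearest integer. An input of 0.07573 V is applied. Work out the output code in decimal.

LSB = 3.3 V / 131072 = 25.18 µV.
(0.07573 − 0) / 2.5177e-05 = 3007.904 LSBs.
So the output code is 3008.

code 3008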